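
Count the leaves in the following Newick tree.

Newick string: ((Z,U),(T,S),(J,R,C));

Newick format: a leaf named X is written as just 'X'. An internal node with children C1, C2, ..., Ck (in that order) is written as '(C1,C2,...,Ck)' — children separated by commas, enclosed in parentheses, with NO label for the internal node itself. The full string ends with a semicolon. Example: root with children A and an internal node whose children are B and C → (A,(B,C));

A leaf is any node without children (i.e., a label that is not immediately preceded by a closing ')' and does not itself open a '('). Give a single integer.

Newick: ((Z,U),(T,S),(J,R,C));
Scan left-to-right; a leaf is any maximal label run not followed by '(':
  pos 2: leaf 'Z' → count = 1
  pos 4: leaf 'U' → count = 2
  pos 8: leaf 'T' → count = 3
  pos 10: leaf 'S' → count = 4
  pos 14: leaf 'J' → count = 5
  pos 16: leaf 'R' → count = 6
  pos 18: leaf 'C' → count = 7
Total leaves: 7

Answer: 7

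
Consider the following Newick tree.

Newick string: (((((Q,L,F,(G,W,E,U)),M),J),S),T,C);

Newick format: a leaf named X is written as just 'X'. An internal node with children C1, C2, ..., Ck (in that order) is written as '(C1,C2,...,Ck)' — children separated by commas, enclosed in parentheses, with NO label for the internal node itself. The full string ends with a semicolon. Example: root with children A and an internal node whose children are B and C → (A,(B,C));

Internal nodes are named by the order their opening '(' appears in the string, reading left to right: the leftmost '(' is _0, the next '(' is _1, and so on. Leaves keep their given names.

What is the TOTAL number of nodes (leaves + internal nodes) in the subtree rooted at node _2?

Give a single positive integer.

Answer: 13

Derivation:
Newick: (((((Q,L,F,(G,W,E,U)),M),J),S),T,C);
Locate _2: it is the '(' at position 2 (the 3rd '(' reading left to right).
Query: subtree rooted at _2
_2: subtree_size = 1 + 12
  _3: subtree_size = 1 + 10
    _4: subtree_size = 1 + 8
      Q: subtree_size = 1 + 0
      L: subtree_size = 1 + 0
      F: subtree_size = 1 + 0
      _5: subtree_size = 1 + 4
        G: subtree_size = 1 + 0
        W: subtree_size = 1 + 0
        E: subtree_size = 1 + 0
        U: subtree_size = 1 + 0
    M: subtree_size = 1 + 0
  J: subtree_size = 1 + 0
Total subtree size of _2: 13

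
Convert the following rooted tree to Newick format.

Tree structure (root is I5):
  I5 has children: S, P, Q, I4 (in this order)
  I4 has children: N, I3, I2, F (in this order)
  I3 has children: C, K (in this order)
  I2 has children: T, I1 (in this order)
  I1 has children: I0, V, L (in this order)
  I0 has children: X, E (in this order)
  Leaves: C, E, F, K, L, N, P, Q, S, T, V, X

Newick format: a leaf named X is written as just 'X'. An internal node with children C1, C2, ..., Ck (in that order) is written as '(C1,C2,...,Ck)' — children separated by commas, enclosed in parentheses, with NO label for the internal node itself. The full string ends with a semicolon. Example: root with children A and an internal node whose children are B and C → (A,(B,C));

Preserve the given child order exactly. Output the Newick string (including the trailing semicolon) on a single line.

internal I5 with children ['S', 'P', 'Q', 'I4']
  leaf 'S' → 'S'
  leaf 'P' → 'P'
  leaf 'Q' → 'Q'
  internal I4 with children ['N', 'I3', 'I2', 'F']
    leaf 'N' → 'N'
    internal I3 with children ['C', 'K']
      leaf 'C' → 'C'
      leaf 'K' → 'K'
    → '(C,K)'
    internal I2 with children ['T', 'I1']
      leaf 'T' → 'T'
      internal I1 with children ['I0', 'V', 'L']
        internal I0 with children ['X', 'E']
          leaf 'X' → 'X'
          leaf 'E' → 'E'
        → '(X,E)'
        leaf 'V' → 'V'
        leaf 'L' → 'L'
      → '((X,E),V,L)'
    → '(T,((X,E),V,L))'
    leaf 'F' → 'F'
  → '(N,(C,K),(T,((X,E),V,L)),F)'
→ '(S,P,Q,(N,(C,K),(T,((X,E),V,L)),F))'
Final: (S,P,Q,(N,(C,K),(T,((X,E),V,L)),F));

Answer: (S,P,Q,(N,(C,K),(T,((X,E),V,L)),F));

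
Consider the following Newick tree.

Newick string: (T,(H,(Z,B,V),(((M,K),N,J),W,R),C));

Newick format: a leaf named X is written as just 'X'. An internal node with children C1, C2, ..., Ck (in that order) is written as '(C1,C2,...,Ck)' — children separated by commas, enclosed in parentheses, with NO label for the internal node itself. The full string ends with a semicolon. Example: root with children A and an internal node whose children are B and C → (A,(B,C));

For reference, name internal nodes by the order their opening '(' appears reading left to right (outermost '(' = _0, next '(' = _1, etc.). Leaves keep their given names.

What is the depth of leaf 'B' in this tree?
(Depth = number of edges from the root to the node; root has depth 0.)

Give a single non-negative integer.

Newick: (T,(H,(Z,B,V),(((M,K),N,J),W,R),C));
Naming internals by '(' encounter order: outermost '(' = _0, next = _1, ...
Query node: B
Path from root: _0 -> _1 -> _2 -> B
Depth of B: 3 (number of edges from root)

Answer: 3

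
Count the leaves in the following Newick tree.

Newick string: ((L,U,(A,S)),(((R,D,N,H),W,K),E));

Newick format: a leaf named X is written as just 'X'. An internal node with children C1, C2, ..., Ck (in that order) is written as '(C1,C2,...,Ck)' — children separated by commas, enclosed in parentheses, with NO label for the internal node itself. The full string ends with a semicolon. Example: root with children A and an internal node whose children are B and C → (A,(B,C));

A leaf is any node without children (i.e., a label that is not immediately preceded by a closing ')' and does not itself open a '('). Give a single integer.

Answer: 11

Derivation:
Newick: ((L,U,(A,S)),(((R,D,N,H),W,K),E));
Scan left-to-right; a leaf is any maximal label run not followed by '(':
  pos 2: leaf 'L' → count = 1
  pos 4: leaf 'U' → count = 2
  pos 7: leaf 'A' → count = 3
  pos 9: leaf 'S' → count = 4
  pos 16: leaf 'R' → count = 5
  pos 18: leaf 'D' → count = 6
  pos 20: leaf 'N' → count = 7
  pos 22: leaf 'H' → count = 8
  pos 25: leaf 'W' → count = 9
  pos 27: leaf 'K' → count = 10
  pos 30: leaf 'E' → count = 11
Total leaves: 11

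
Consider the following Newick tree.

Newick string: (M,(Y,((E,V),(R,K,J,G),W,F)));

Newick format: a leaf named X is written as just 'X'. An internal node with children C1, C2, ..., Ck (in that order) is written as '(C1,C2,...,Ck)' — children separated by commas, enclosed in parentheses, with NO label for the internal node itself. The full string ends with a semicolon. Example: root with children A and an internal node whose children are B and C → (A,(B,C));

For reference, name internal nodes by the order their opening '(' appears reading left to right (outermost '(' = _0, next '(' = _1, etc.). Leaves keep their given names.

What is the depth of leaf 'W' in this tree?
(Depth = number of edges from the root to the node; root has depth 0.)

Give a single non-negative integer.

Answer: 3

Derivation:
Newick: (M,(Y,((E,V),(R,K,J,G),W,F)));
Naming internals by '(' encounter order: outermost '(' = _0, next = _1, ...
Query node: W
Path from root: _0 -> _1 -> _2 -> W
Depth of W: 3 (number of edges from root)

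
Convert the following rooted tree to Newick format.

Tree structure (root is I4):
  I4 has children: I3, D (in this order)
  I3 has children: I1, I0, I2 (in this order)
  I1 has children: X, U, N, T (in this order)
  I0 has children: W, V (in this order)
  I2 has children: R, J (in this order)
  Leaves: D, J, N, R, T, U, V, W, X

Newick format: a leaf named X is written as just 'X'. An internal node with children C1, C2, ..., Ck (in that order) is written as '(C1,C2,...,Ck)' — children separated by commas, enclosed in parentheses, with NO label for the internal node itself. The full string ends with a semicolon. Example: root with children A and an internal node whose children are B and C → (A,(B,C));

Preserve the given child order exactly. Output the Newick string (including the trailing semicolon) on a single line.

internal I4 with children ['I3', 'D']
  internal I3 with children ['I1', 'I0', 'I2']
    internal I1 with children ['X', 'U', 'N', 'T']
      leaf 'X' → 'X'
      leaf 'U' → 'U'
      leaf 'N' → 'N'
      leaf 'T' → 'T'
    → '(X,U,N,T)'
    internal I0 with children ['W', 'V']
      leaf 'W' → 'W'
      leaf 'V' → 'V'
    → '(W,V)'
    internal I2 with children ['R', 'J']
      leaf 'R' → 'R'
      leaf 'J' → 'J'
    → '(R,J)'
  → '((X,U,N,T),(W,V),(R,J))'
  leaf 'D' → 'D'
→ '(((X,U,N,T),(W,V),(R,J)),D)'
Final: (((X,U,N,T),(W,V),(R,J)),D);

Answer: (((X,U,N,T),(W,V),(R,J)),D);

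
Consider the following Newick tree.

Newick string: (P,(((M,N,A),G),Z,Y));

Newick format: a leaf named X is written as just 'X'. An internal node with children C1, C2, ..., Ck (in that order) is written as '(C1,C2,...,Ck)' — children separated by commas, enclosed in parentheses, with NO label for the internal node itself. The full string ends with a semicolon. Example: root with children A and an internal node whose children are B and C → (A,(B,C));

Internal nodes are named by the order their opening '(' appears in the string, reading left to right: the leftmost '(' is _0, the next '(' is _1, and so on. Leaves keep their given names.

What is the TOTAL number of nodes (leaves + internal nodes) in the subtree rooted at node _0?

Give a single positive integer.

Answer: 11

Derivation:
Newick: (P,(((M,N,A),G),Z,Y));
Locate _0: it is the '(' at position 0 (the 1st '(' reading left to right).
Query: subtree rooted at _0
_0: subtree_size = 1 + 10
  P: subtree_size = 1 + 0
  _1: subtree_size = 1 + 8
    _2: subtree_size = 1 + 5
      _3: subtree_size = 1 + 3
        M: subtree_size = 1 + 0
        N: subtree_size = 1 + 0
        A: subtree_size = 1 + 0
      G: subtree_size = 1 + 0
    Z: subtree_size = 1 + 0
    Y: subtree_size = 1 + 0
Total subtree size of _0: 11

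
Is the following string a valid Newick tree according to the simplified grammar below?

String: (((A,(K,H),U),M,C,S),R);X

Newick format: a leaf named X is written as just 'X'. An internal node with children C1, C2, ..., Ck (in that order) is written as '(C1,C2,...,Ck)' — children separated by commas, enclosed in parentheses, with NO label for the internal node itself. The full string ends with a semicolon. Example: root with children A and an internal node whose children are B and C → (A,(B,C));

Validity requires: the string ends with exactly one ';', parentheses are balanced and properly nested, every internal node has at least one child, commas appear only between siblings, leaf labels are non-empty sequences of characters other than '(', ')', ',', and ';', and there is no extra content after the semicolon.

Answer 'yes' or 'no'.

Answer: no

Derivation:
Input: (((A,(K,H),U),M,C,S),R);X
Paren balance: 4 '(' vs 4 ')' OK
Ends with single ';': False
Full parse: FAILS (must end with ;)
Valid: False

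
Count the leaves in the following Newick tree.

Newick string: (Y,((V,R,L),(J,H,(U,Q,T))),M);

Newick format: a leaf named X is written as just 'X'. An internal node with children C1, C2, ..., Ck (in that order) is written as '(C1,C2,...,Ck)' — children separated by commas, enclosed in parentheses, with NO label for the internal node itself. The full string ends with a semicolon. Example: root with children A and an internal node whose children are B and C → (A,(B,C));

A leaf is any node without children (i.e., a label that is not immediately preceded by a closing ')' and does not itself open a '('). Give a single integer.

Newick: (Y,((V,R,L),(J,H,(U,Q,T))),M);
Scan left-to-right; a leaf is any maximal label run not followed by '(':
  pos 1: leaf 'Y' → count = 1
  pos 5: leaf 'V' → count = 2
  pos 7: leaf 'R' → count = 3
  pos 9: leaf 'L' → count = 4
  pos 13: leaf 'J' → count = 5
  pos 15: leaf 'H' → count = 6
  pos 18: leaf 'U' → count = 7
  pos 20: leaf 'Q' → count = 8
  pos 22: leaf 'T' → count = 9
  pos 27: leaf 'M' → count = 10
Total leaves: 10

Answer: 10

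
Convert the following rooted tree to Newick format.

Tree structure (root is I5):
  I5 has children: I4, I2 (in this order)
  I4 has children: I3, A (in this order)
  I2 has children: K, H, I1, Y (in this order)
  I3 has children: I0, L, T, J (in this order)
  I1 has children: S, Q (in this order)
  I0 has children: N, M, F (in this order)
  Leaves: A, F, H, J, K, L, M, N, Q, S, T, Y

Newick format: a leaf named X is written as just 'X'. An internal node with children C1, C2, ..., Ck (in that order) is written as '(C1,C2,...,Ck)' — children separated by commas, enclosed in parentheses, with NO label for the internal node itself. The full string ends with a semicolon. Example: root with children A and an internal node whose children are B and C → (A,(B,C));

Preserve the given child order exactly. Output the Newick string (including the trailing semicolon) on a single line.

internal I5 with children ['I4', 'I2']
  internal I4 with children ['I3', 'A']
    internal I3 with children ['I0', 'L', 'T', 'J']
      internal I0 with children ['N', 'M', 'F']
        leaf 'N' → 'N'
        leaf 'M' → 'M'
        leaf 'F' → 'F'
      → '(N,M,F)'
      leaf 'L' → 'L'
      leaf 'T' → 'T'
      leaf 'J' → 'J'
    → '((N,M,F),L,T,J)'
    leaf 'A' → 'A'
  → '(((N,M,F),L,T,J),A)'
  internal I2 with children ['K', 'H', 'I1', 'Y']
    leaf 'K' → 'K'
    leaf 'H' → 'H'
    internal I1 with children ['S', 'Q']
      leaf 'S' → 'S'
      leaf 'Q' → 'Q'
    → '(S,Q)'
    leaf 'Y' → 'Y'
  → '(K,H,(S,Q),Y)'
→ '((((N,M,F),L,T,J),A),(K,H,(S,Q),Y))'
Final: ((((N,M,F),L,T,J),A),(K,H,(S,Q),Y));

Answer: ((((N,M,F),L,T,J),A),(K,H,(S,Q),Y));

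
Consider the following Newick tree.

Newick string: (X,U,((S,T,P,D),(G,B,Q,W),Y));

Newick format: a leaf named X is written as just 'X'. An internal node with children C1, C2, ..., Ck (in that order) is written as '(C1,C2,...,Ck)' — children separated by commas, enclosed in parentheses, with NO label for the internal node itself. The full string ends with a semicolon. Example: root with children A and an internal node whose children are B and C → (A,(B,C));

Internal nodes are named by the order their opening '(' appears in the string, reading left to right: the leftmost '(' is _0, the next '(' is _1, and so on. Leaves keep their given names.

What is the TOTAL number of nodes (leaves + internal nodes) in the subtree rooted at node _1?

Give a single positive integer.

Answer: 12

Derivation:
Newick: (X,U,((S,T,P,D),(G,B,Q,W),Y));
Locate _1: it is the '(' at position 5 (the 2nd '(' reading left to right).
Query: subtree rooted at _1
_1: subtree_size = 1 + 11
  _2: subtree_size = 1 + 4
    S: subtree_size = 1 + 0
    T: subtree_size = 1 + 0
    P: subtree_size = 1 + 0
    D: subtree_size = 1 + 0
  _3: subtree_size = 1 + 4
    G: subtree_size = 1 + 0
    B: subtree_size = 1 + 0
    Q: subtree_size = 1 + 0
    W: subtree_size = 1 + 0
  Y: subtree_size = 1 + 0
Total subtree size of _1: 12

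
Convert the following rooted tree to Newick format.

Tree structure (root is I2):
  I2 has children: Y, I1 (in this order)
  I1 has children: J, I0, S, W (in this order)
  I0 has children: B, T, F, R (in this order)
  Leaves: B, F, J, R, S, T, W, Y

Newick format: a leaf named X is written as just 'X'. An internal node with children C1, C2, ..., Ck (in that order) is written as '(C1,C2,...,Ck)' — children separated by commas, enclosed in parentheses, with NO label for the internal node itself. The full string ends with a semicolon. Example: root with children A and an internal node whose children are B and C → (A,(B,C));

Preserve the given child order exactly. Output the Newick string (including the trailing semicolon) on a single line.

internal I2 with children ['Y', 'I1']
  leaf 'Y' → 'Y'
  internal I1 with children ['J', 'I0', 'S', 'W']
    leaf 'J' → 'J'
    internal I0 with children ['B', 'T', 'F', 'R']
      leaf 'B' → 'B'
      leaf 'T' → 'T'
      leaf 'F' → 'F'
      leaf 'R' → 'R'
    → '(B,T,F,R)'
    leaf 'S' → 'S'
    leaf 'W' → 'W'
  → '(J,(B,T,F,R),S,W)'
→ '(Y,(J,(B,T,F,R),S,W))'
Final: (Y,(J,(B,T,F,R),S,W));

Answer: (Y,(J,(B,T,F,R),S,W));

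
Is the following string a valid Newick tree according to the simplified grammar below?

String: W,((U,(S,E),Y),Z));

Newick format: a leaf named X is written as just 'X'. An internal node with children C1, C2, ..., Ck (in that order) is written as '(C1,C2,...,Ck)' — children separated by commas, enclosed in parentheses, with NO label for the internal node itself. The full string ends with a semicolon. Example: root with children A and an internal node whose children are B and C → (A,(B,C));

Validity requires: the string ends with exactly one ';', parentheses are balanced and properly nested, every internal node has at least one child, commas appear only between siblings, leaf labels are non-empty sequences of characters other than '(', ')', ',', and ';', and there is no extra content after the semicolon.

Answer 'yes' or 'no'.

Input: W,((U,(S,E),Y),Z));
Paren balance: 3 '(' vs 4 ')' MISMATCH
Ends with single ';': True
Full parse: FAILS (extra content after tree at pos 1)
Valid: False

Answer: no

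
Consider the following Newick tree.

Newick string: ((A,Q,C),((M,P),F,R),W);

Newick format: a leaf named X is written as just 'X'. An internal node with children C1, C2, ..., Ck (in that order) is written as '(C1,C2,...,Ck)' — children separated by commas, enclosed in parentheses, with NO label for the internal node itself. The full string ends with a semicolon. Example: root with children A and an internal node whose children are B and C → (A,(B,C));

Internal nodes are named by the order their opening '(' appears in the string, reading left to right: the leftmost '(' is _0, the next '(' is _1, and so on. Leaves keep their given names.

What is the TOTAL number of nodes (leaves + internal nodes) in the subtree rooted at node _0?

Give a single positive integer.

Answer: 12

Derivation:
Newick: ((A,Q,C),((M,P),F,R),W);
Locate _0: it is the '(' at position 0 (the 1st '(' reading left to right).
Query: subtree rooted at _0
_0: subtree_size = 1 + 11
  _1: subtree_size = 1 + 3
    A: subtree_size = 1 + 0
    Q: subtree_size = 1 + 0
    C: subtree_size = 1 + 0
  _2: subtree_size = 1 + 5
    _3: subtree_size = 1 + 2
      M: subtree_size = 1 + 0
      P: subtree_size = 1 + 0
    F: subtree_size = 1 + 0
    R: subtree_size = 1 + 0
  W: subtree_size = 1 + 0
Total subtree size of _0: 12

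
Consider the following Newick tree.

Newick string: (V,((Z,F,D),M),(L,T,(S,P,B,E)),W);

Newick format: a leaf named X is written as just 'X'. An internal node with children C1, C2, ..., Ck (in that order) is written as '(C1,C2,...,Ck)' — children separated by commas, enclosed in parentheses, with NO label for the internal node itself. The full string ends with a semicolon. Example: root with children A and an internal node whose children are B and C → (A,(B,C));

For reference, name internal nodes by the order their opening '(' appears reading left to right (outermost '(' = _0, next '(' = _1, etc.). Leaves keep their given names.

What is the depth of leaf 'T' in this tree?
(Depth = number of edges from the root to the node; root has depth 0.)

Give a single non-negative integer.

Answer: 2

Derivation:
Newick: (V,((Z,F,D),M),(L,T,(S,P,B,E)),W);
Naming internals by '(' encounter order: outermost '(' = _0, next = _1, ...
Query node: T
Path from root: _0 -> _3 -> T
Depth of T: 2 (number of edges from root)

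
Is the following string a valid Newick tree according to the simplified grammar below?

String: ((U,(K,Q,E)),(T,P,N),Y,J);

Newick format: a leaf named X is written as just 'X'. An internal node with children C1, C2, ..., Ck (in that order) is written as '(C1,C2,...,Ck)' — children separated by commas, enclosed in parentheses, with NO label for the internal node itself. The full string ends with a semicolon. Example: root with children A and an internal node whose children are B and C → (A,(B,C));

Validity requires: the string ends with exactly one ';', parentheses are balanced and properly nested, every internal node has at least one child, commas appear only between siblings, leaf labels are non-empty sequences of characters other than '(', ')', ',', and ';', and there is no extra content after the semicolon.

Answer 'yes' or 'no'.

Answer: yes

Derivation:
Input: ((U,(K,Q,E)),(T,P,N),Y,J);
Paren balance: 4 '(' vs 4 ')' OK
Ends with single ';': True
Full parse: OK
Valid: True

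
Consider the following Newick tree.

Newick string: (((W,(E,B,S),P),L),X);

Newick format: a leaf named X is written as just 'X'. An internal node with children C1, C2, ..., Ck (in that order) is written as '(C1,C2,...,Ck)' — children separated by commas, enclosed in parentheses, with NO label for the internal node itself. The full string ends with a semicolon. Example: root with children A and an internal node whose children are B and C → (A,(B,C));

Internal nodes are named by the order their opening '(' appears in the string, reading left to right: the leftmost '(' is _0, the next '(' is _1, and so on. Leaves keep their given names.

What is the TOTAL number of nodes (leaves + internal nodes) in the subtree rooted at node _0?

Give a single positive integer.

Newick: (((W,(E,B,S),P),L),X);
Locate _0: it is the '(' at position 0 (the 1st '(' reading left to right).
Query: subtree rooted at _0
_0: subtree_size = 1 + 10
  _1: subtree_size = 1 + 8
    _2: subtree_size = 1 + 6
      W: subtree_size = 1 + 0
      _3: subtree_size = 1 + 3
        E: subtree_size = 1 + 0
        B: subtree_size = 1 + 0
        S: subtree_size = 1 + 0
      P: subtree_size = 1 + 0
    L: subtree_size = 1 + 0
  X: subtree_size = 1 + 0
Total subtree size of _0: 11

Answer: 11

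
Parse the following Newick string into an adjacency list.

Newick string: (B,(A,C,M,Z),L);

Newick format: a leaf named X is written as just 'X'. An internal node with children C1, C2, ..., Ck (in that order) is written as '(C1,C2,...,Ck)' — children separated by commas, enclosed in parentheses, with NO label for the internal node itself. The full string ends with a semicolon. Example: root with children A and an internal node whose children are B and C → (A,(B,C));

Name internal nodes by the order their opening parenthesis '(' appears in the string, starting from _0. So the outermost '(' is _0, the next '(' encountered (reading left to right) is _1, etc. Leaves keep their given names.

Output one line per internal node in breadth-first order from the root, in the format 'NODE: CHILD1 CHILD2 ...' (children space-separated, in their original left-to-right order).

Answer: _0: B _1 L
_1: A C M Z

Derivation:
Input: (B,(A,C,M,Z),L);
Scanning left-to-right, naming '(' by encounter order:
  pos 0: '(' -> open internal node _0 (depth 1)
  pos 3: '(' -> open internal node _1 (depth 2)
  pos 11: ')' -> close internal node _1 (now at depth 1)
  pos 14: ')' -> close internal node _0 (now at depth 0)
Total internal nodes: 2
BFS adjacency from root:
  _0: B _1 L
  _1: A C M Z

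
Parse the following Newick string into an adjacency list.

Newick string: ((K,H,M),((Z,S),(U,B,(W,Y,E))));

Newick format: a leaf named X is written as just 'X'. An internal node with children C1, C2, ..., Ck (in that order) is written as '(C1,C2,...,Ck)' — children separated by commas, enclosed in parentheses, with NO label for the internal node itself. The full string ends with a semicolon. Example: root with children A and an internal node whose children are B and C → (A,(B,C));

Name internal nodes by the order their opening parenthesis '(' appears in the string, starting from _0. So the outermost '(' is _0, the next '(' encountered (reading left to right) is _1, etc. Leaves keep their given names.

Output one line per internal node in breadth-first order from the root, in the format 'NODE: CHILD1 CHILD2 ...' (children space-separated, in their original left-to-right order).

Input: ((K,H,M),((Z,S),(U,B,(W,Y,E))));
Scanning left-to-right, naming '(' by encounter order:
  pos 0: '(' -> open internal node _0 (depth 1)
  pos 1: '(' -> open internal node _1 (depth 2)
  pos 7: ')' -> close internal node _1 (now at depth 1)
  pos 9: '(' -> open internal node _2 (depth 2)
  pos 10: '(' -> open internal node _3 (depth 3)
  pos 14: ')' -> close internal node _3 (now at depth 2)
  pos 16: '(' -> open internal node _4 (depth 3)
  pos 21: '(' -> open internal node _5 (depth 4)
  pos 27: ')' -> close internal node _5 (now at depth 3)
  pos 28: ')' -> close internal node _4 (now at depth 2)
  pos 29: ')' -> close internal node _2 (now at depth 1)
  pos 30: ')' -> close internal node _0 (now at depth 0)
Total internal nodes: 6
BFS adjacency from root:
  _0: _1 _2
  _1: K H M
  _2: _3 _4
  _3: Z S
  _4: U B _5
  _5: W Y E

Answer: _0: _1 _2
_1: K H M
_2: _3 _4
_3: Z S
_4: U B _5
_5: W Y E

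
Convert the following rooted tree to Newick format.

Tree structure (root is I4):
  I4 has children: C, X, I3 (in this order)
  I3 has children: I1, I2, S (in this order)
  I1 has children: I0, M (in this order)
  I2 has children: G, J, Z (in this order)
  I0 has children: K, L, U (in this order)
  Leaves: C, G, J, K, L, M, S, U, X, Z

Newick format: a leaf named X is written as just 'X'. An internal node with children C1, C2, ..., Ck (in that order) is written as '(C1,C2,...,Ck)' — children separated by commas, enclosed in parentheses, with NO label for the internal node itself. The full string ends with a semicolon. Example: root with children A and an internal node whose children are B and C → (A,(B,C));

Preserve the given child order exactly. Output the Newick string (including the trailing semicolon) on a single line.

internal I4 with children ['C', 'X', 'I3']
  leaf 'C' → 'C'
  leaf 'X' → 'X'
  internal I3 with children ['I1', 'I2', 'S']
    internal I1 with children ['I0', 'M']
      internal I0 with children ['K', 'L', 'U']
        leaf 'K' → 'K'
        leaf 'L' → 'L'
        leaf 'U' → 'U'
      → '(K,L,U)'
      leaf 'M' → 'M'
    → '((K,L,U),M)'
    internal I2 with children ['G', 'J', 'Z']
      leaf 'G' → 'G'
      leaf 'J' → 'J'
      leaf 'Z' → 'Z'
    → '(G,J,Z)'
    leaf 'S' → 'S'
  → '(((K,L,U),M),(G,J,Z),S)'
→ '(C,X,(((K,L,U),M),(G,J,Z),S))'
Final: (C,X,(((K,L,U),M),(G,J,Z),S));

Answer: (C,X,(((K,L,U),M),(G,J,Z),S));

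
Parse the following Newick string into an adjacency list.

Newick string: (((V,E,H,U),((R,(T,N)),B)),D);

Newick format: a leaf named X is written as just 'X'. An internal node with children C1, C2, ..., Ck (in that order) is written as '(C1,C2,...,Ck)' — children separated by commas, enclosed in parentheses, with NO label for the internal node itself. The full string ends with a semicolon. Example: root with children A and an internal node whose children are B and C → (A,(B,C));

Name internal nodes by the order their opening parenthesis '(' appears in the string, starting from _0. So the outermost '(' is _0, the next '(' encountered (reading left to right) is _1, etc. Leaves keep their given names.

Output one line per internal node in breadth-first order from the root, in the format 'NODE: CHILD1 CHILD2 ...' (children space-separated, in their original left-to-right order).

Answer: _0: _1 D
_1: _2 _3
_2: V E H U
_3: _4 B
_4: R _5
_5: T N

Derivation:
Input: (((V,E,H,U),((R,(T,N)),B)),D);
Scanning left-to-right, naming '(' by encounter order:
  pos 0: '(' -> open internal node _0 (depth 1)
  pos 1: '(' -> open internal node _1 (depth 2)
  pos 2: '(' -> open internal node _2 (depth 3)
  pos 10: ')' -> close internal node _2 (now at depth 2)
  pos 12: '(' -> open internal node _3 (depth 3)
  pos 13: '(' -> open internal node _4 (depth 4)
  pos 16: '(' -> open internal node _5 (depth 5)
  pos 20: ')' -> close internal node _5 (now at depth 4)
  pos 21: ')' -> close internal node _4 (now at depth 3)
  pos 24: ')' -> close internal node _3 (now at depth 2)
  pos 25: ')' -> close internal node _1 (now at depth 1)
  pos 28: ')' -> close internal node _0 (now at depth 0)
Total internal nodes: 6
BFS adjacency from root:
  _0: _1 D
  _1: _2 _3
  _2: V E H U
  _3: _4 B
  _4: R _5
  _5: T N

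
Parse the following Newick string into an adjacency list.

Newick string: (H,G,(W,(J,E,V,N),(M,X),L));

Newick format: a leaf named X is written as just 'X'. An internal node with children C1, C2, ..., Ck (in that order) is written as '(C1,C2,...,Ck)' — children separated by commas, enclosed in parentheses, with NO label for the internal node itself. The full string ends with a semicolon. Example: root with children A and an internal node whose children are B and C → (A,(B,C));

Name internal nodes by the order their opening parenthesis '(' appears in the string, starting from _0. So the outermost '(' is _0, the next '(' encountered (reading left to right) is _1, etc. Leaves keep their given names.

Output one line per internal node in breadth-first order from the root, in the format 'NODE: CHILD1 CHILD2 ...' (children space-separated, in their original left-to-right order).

Answer: _0: H G _1
_1: W _2 _3 L
_2: J E V N
_3: M X

Derivation:
Input: (H,G,(W,(J,E,V,N),(M,X),L));
Scanning left-to-right, naming '(' by encounter order:
  pos 0: '(' -> open internal node _0 (depth 1)
  pos 5: '(' -> open internal node _1 (depth 2)
  pos 8: '(' -> open internal node _2 (depth 3)
  pos 16: ')' -> close internal node _2 (now at depth 2)
  pos 18: '(' -> open internal node _3 (depth 3)
  pos 22: ')' -> close internal node _3 (now at depth 2)
  pos 25: ')' -> close internal node _1 (now at depth 1)
  pos 26: ')' -> close internal node _0 (now at depth 0)
Total internal nodes: 4
BFS adjacency from root:
  _0: H G _1
  _1: W _2 _3 L
  _2: J E V N
  _3: M X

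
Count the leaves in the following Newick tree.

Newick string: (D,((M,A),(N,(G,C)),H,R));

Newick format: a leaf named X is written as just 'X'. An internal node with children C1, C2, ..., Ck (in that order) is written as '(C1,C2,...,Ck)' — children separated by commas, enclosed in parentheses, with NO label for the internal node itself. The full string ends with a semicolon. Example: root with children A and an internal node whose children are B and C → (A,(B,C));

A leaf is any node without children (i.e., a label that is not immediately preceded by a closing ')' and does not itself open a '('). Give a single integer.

Newick: (D,((M,A),(N,(G,C)),H,R));
Scan left-to-right; a leaf is any maximal label run not followed by '(':
  pos 1: leaf 'D' → count = 1
  pos 5: leaf 'M' → count = 2
  pos 7: leaf 'A' → count = 3
  pos 11: leaf 'N' → count = 4
  pos 14: leaf 'G' → count = 5
  pos 16: leaf 'C' → count = 6
  pos 20: leaf 'H' → count = 7
  pos 22: leaf 'R' → count = 8
Total leaves: 8

Answer: 8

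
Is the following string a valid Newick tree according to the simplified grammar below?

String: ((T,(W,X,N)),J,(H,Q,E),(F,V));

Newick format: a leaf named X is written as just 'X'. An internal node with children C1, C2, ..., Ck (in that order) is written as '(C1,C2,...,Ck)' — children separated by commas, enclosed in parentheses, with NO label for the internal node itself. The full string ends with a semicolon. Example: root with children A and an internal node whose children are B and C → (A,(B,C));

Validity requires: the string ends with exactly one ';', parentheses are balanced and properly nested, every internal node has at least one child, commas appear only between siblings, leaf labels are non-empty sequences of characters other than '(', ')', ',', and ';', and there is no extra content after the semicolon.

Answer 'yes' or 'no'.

Answer: yes

Derivation:
Input: ((T,(W,X,N)),J,(H,Q,E),(F,V));
Paren balance: 5 '(' vs 5 ')' OK
Ends with single ';': True
Full parse: OK
Valid: True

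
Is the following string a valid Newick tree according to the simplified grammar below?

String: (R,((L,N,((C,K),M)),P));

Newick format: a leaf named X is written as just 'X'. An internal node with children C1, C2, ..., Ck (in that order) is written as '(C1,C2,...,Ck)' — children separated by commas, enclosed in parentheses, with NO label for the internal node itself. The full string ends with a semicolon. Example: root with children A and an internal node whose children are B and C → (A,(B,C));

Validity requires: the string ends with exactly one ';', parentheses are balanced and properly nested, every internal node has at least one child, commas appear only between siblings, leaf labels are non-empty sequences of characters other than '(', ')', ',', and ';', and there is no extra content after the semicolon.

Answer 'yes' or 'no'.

Input: (R,((L,N,((C,K),M)),P));
Paren balance: 5 '(' vs 5 ')' OK
Ends with single ';': True
Full parse: OK
Valid: True

Answer: yes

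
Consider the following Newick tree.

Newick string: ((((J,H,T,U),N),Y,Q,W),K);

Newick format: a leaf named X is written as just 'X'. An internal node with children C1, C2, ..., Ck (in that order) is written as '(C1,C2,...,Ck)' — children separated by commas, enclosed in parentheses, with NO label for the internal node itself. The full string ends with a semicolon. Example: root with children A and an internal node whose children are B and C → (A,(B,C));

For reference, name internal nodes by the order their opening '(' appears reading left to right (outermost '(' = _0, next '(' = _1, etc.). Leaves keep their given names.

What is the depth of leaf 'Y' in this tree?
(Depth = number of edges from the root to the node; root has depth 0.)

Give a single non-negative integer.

Answer: 2

Derivation:
Newick: ((((J,H,T,U),N),Y,Q,W),K);
Naming internals by '(' encounter order: outermost '(' = _0, next = _1, ...
Query node: Y
Path from root: _0 -> _1 -> Y
Depth of Y: 2 (number of edges from root)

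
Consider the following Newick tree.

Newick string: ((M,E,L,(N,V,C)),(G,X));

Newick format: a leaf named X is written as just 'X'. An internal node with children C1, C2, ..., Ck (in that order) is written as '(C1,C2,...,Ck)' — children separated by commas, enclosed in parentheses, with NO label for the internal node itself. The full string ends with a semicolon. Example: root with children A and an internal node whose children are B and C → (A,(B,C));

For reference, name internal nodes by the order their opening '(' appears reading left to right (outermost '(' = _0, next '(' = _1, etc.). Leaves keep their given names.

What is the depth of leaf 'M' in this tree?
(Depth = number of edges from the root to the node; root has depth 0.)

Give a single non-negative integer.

Newick: ((M,E,L,(N,V,C)),(G,X));
Naming internals by '(' encounter order: outermost '(' = _0, next = _1, ...
Query node: M
Path from root: _0 -> _1 -> M
Depth of M: 2 (number of edges from root)

Answer: 2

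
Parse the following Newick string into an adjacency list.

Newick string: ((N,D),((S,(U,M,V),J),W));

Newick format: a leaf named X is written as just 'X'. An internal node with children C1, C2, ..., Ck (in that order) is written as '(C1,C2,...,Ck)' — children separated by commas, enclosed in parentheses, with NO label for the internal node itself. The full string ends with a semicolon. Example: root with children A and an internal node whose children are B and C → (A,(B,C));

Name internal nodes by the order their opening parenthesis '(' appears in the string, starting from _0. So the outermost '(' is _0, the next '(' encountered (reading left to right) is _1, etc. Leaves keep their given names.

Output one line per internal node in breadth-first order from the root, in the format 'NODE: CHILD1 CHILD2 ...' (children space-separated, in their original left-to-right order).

Answer: _0: _1 _2
_1: N D
_2: _3 W
_3: S _4 J
_4: U M V

Derivation:
Input: ((N,D),((S,(U,M,V),J),W));
Scanning left-to-right, naming '(' by encounter order:
  pos 0: '(' -> open internal node _0 (depth 1)
  pos 1: '(' -> open internal node _1 (depth 2)
  pos 5: ')' -> close internal node _1 (now at depth 1)
  pos 7: '(' -> open internal node _2 (depth 2)
  pos 8: '(' -> open internal node _3 (depth 3)
  pos 11: '(' -> open internal node _4 (depth 4)
  pos 17: ')' -> close internal node _4 (now at depth 3)
  pos 20: ')' -> close internal node _3 (now at depth 2)
  pos 23: ')' -> close internal node _2 (now at depth 1)
  pos 24: ')' -> close internal node _0 (now at depth 0)
Total internal nodes: 5
BFS adjacency from root:
  _0: _1 _2
  _1: N D
  _2: _3 W
  _3: S _4 J
  _4: U M V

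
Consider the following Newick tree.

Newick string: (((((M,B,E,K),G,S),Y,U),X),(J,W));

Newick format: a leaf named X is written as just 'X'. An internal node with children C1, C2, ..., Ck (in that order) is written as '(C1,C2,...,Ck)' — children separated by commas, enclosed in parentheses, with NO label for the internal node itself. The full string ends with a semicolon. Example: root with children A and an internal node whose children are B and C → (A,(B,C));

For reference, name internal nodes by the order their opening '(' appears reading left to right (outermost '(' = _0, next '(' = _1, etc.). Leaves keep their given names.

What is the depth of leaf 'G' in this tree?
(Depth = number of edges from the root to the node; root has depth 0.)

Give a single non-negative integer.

Newick: (((((M,B,E,K),G,S),Y,U),X),(J,W));
Naming internals by '(' encounter order: outermost '(' = _0, next = _1, ...
Query node: G
Path from root: _0 -> _1 -> _2 -> _3 -> G
Depth of G: 4 (number of edges from root)

Answer: 4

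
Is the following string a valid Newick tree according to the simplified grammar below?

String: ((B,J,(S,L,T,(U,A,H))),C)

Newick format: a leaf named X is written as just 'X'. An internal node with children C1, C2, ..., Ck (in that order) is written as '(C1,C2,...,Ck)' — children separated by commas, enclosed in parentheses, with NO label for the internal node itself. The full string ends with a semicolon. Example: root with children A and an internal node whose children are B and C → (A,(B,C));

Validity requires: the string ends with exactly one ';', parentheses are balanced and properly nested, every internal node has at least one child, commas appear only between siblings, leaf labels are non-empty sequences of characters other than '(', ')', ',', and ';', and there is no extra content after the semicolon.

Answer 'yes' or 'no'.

Answer: no

Derivation:
Input: ((B,J,(S,L,T,(U,A,H))),C)
Paren balance: 4 '(' vs 4 ')' OK
Ends with single ';': False
Full parse: FAILS (must end with ;)
Valid: False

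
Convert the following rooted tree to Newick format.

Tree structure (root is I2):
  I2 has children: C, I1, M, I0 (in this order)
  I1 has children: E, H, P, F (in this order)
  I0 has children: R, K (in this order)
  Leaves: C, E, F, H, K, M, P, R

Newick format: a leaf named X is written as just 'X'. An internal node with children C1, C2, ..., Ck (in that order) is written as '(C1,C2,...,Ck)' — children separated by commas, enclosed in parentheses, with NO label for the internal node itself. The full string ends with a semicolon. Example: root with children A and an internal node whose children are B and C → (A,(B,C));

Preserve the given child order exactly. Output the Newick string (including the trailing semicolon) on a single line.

internal I2 with children ['C', 'I1', 'M', 'I0']
  leaf 'C' → 'C'
  internal I1 with children ['E', 'H', 'P', 'F']
    leaf 'E' → 'E'
    leaf 'H' → 'H'
    leaf 'P' → 'P'
    leaf 'F' → 'F'
  → '(E,H,P,F)'
  leaf 'M' → 'M'
  internal I0 with children ['R', 'K']
    leaf 'R' → 'R'
    leaf 'K' → 'K'
  → '(R,K)'
→ '(C,(E,H,P,F),M,(R,K))'
Final: (C,(E,H,P,F),M,(R,K));

Answer: (C,(E,H,P,F),M,(R,K));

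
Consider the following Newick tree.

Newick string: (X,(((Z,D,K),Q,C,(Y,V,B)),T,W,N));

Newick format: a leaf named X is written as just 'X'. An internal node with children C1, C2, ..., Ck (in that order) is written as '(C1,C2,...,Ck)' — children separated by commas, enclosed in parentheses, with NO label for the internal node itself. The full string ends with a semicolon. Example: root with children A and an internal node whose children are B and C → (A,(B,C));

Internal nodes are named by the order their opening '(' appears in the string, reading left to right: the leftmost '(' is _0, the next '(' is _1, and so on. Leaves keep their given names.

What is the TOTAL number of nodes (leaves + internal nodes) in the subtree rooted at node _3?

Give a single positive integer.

Newick: (X,(((Z,D,K),Q,C,(Y,V,B)),T,W,N));
Locate _3: it is the '(' at position 5 (the 4th '(' reading left to right).
Query: subtree rooted at _3
_3: subtree_size = 1 + 3
  Z: subtree_size = 1 + 0
  D: subtree_size = 1 + 0
  K: subtree_size = 1 + 0
Total subtree size of _3: 4

Answer: 4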